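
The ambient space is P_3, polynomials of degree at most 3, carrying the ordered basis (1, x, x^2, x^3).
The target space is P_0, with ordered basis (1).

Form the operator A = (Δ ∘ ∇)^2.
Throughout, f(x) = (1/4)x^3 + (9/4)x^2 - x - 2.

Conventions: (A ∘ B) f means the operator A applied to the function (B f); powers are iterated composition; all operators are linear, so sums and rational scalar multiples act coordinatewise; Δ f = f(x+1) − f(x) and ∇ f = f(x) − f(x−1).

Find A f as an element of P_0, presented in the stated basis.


∇ f = (3/4)x^2 + (15/4)x - 3
Δ ∇ f = (3/2)x + 9/2
∇ (Δ ∘ ∇) f = 3/2
Δ ∇ (Δ ∘ ∇) f = 0

the result is g(x) = 0


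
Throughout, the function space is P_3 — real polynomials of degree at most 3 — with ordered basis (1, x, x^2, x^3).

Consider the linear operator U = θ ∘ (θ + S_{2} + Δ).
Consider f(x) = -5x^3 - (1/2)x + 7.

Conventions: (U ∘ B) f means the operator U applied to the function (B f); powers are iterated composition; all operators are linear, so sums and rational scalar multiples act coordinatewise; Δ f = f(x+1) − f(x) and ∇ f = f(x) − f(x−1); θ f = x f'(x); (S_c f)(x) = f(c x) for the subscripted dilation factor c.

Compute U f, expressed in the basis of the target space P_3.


θ f = -15x^3 - (1/2)x
S_{2} f = -40x^3 - x + 7
Δ f = -15x^2 - 15x - 11/2
(θ + S_{2} + Δ) f = -55x^3 - 15x^2 - (33/2)x + 3/2
θ (θ + S_{2} + Δ) f = -165x^3 - 30x^2 - (33/2)x

g(x) = -165x^3 - 30x^2 - (33/2)x


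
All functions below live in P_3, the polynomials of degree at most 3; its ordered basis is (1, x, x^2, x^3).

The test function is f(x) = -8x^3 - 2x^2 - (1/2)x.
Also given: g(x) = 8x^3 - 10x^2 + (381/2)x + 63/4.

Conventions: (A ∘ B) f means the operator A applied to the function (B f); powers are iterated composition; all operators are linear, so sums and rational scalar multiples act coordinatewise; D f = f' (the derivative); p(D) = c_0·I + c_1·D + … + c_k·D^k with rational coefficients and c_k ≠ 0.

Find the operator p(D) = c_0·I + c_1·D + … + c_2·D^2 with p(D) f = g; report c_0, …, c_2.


c_0 = -1, c_1 = 1/2, c_2 = -4

D^0 f = -8x^3 - 2x^2 - (1/2)x
D^1 f = -24x^2 - 4x - 1/2
D^2 f = -48x - 4
matching coefficients of g against c_0 f + c_1 Df + … from the top degree down determines the c_i
solution: c_0 = -1, c_1 = 1/2, c_2 = -4


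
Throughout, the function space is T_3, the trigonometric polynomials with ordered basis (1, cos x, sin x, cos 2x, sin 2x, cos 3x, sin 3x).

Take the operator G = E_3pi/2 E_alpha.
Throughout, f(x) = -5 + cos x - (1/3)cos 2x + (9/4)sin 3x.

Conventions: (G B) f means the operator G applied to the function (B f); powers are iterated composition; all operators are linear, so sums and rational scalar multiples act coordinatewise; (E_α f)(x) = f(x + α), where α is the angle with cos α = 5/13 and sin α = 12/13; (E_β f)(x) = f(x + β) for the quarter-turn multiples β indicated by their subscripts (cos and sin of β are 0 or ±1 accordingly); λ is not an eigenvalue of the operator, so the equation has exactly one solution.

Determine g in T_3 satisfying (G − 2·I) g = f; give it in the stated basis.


the result is g(x) = 5 - (14/17)cos x - (5/17)sin x + (73/369)cos 2x + (40/369)sin 2x + (18315/30692)cos 3x - (16047/15346)sin 3x

write g with unknown coordinates in the stated basis and equate coefficients in (G − 2·I) g = f
solving from the highest basis element down gives g = 5 - (14/17)cos x - (5/17)sin x + (73/369)cos 2x + (40/369)sin 2x + (18315/30692)cos 3x - (16047/15346)sin 3x
check: G g = 5 - (11/17)cos x - (10/17)sin x + (23/369)cos 2x + (80/369)sin 2x + (18315/15346)cos 3x + (4869/30692)sin 3x
so G g − 2·g = -5 + cos x - (1/3)cos 2x + (9/4)sin 3x = f ✓


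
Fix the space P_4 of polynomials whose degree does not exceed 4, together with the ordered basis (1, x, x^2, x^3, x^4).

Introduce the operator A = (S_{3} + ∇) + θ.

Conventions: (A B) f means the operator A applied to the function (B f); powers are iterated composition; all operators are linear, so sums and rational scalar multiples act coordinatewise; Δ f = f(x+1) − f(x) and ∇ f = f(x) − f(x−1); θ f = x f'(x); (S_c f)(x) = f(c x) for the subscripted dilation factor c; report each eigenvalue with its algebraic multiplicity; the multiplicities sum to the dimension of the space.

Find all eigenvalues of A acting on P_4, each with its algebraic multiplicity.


λ = 1 (multiplicity 1), λ = 4 (multiplicity 1), λ = 11 (multiplicity 1), λ = 30 (multiplicity 1), λ = 85 (multiplicity 1)

image of 1: 1
image of x: 4x + 1
image of x^2: 11x^2 + 2x - 1
image of x^3: 30x^3 + 3x^2 - 3x + 1
image of x^4: 85x^4 + 4x^3 - 6x^2 + 4x - 1
the matrix is upper triangular; its diagonal is (1, 4, 11, 30, 85)
for a triangular matrix the eigenvalues are the diagonal entries, with algebraic multiplicity their repetition count


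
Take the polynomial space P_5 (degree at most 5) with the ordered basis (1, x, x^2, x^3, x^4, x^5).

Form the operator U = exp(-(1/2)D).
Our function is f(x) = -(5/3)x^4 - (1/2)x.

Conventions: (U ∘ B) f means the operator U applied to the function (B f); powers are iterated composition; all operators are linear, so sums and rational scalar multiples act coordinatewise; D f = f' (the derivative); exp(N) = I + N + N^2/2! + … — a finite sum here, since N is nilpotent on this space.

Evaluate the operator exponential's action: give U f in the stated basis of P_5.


order-1 term: (10/3)x^3 + 1/4
order-2 term: -(5/2)x^2
order-3 term: (5/6)x
order-4 term: -5/48
the series for exp(-(1/2)D) f terminates at order 4
exp(-(1/2)D) f = -(5/3)x^4 + (10/3)x^3 - (5/2)x^2 + (1/3)x + 7/48

the image equals g(x) = -(5/3)x^4 + (10/3)x^3 - (5/2)x^2 + (1/3)x + 7/48


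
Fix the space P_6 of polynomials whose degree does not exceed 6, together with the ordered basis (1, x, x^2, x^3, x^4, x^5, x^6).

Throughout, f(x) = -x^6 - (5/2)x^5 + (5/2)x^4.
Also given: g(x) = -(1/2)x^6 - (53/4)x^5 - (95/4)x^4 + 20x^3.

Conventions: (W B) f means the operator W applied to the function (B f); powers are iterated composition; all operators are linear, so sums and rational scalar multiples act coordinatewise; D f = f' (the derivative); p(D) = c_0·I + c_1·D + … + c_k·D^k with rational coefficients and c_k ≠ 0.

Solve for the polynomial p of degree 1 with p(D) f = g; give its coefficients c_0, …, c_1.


D^0 f = -x^6 - (5/2)x^5 + (5/2)x^4
D^1 f = -6x^5 - (25/2)x^4 + 10x^3
matching coefficients of g against c_0 f + c_1 Df + … from the top degree down determines the c_i
solution: c_0 = 1/2, c_1 = 2

c_0 = 1/2, c_1 = 2


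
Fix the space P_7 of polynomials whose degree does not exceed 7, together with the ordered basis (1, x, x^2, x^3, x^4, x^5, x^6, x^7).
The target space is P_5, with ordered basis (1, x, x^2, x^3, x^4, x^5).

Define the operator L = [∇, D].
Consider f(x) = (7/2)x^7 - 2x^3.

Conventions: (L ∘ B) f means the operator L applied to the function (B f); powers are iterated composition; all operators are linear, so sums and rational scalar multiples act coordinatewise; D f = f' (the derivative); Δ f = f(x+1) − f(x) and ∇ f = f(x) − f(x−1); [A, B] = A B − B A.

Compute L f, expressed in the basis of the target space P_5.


D f = (49/2)x^6 - 6x^2
∇ D f = 147x^5 - (735/2)x^4 + 490x^3 - (735/2)x^2 + 135x - 37/2
∇ f = (49/2)x^6 - (147/2)x^5 + (245/2)x^4 - (245/2)x^3 + (135/2)x^2 - (37/2)x + 3/2
D ∇ f = 147x^5 - (735/2)x^4 + 490x^3 - (735/2)x^2 + 135x - 37/2
[∇, D] f = 0

the image equals g(x) = 0


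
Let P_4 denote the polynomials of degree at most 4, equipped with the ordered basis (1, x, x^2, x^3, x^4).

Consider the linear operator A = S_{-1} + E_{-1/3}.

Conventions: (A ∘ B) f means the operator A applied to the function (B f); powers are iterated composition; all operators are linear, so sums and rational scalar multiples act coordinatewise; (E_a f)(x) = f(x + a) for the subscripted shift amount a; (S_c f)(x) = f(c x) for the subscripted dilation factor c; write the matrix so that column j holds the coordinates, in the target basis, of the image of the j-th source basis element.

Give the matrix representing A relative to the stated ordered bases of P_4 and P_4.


image of 1: 2
image of x: -1/3
image of x^2: 2x^2 - (2/3)x + 1/9
image of x^3: -x^2 + (1/3)x - 1/27
image of x^4: 2x^4 - (4/3)x^3 + (2/3)x^2 - (4/27)x + 1/81
each image's coordinates form column j of the matrix

the matrix is [[2, -1/3, 1/9, -1/27, 1/81]; [0, 0, -2/3, 1/3, -4/27]; [0, 0, 2, -1, 2/3]; [0, 0, 0, 0, -4/3]; [0, 0, 0, 0, 2]] (rows listed top to bottom)


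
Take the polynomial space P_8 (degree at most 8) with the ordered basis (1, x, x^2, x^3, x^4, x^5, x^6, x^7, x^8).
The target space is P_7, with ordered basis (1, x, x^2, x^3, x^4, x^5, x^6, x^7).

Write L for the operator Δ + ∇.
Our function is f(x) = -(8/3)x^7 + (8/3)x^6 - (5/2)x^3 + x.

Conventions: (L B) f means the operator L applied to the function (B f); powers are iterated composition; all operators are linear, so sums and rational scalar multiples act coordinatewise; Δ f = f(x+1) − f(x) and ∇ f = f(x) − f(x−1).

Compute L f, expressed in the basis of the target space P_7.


the result is g(x) = -(112/3)x^6 + 32x^5 - (560/3)x^4 + (320/3)x^3 - 127x^2 + 32x - 25/3

Δ f = -(56/3)x^6 - 40x^5 - (160/3)x^4 - 40x^3 - (47/2)x^2 - (61/6)x - 3/2
∇ f = -(56/3)x^6 + 72x^5 - (400/3)x^4 + (440/3)x^3 - (207/2)x^2 + (253/6)x - 41/6
(Δ + ∇) f = -(112/3)x^6 + 32x^5 - (560/3)x^4 + (320/3)x^3 - 127x^2 + 32x - 25/3


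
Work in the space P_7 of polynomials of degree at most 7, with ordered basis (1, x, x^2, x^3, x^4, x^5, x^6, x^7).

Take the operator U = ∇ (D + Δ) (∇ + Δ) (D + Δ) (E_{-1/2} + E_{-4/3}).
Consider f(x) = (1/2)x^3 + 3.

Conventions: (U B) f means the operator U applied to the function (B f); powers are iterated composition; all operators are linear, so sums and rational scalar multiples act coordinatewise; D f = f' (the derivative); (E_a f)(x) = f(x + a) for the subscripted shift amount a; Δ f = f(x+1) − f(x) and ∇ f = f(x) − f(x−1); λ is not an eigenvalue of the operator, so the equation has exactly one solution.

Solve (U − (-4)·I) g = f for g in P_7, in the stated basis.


the image equals g(x) = (1/8)x^3 + 3/4

write g with unknown coordinates in the stated basis and equate coefficients in (U − (-4)·I) g = f
solving from the highest basis element down gives g = (1/8)x^3 + 3/4
check: U g = 0
so U g − (-4)·g = (1/2)x^3 + 3 = f ✓


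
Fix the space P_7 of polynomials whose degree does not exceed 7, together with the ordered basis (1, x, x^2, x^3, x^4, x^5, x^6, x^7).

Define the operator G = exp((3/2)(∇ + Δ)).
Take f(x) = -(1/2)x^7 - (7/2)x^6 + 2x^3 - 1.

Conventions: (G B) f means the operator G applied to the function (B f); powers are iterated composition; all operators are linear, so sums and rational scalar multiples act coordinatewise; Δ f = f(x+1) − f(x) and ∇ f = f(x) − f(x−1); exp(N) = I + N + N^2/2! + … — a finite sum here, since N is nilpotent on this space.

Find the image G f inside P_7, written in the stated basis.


order-1 term: -(21/2)x^6 - 63x^5 - (105/2)x^4 - 210x^3 - (27/2)x^2 - 63x + 9/2
order-2 term: -(189/2)x^5 - (945/2)x^4 - 630x^3 - 1890x^2 - 450x - 504
order-3 term: -(945/2)x^4 - 1890x^3 - 2835x^2 - 5670x - 2349/2
order-4 term: -(2835/2)x^3 - (8505/2)x^2 - 5670x - 5670
order-5 term: -(5103/2)x^2 - 5103x - 8505/2
order-6 term: -(5103/2)x - 5103/2
order-7 term: -2187/2
the series for exp((3/2)(∇ + Δ)) f terminates at order 7
exp((3/2)(∇ + Δ)) f = -(1/2)x^7 - 14x^6 - (315/2)x^5 - (1995/2)x^4 - (8291/2)x^3 - (23085/2)x^2 - (39015/2)x - 30485/2

the image equals g(x) = -(1/2)x^7 - 14x^6 - (315/2)x^5 - (1995/2)x^4 - (8291/2)x^3 - (23085/2)x^2 - (39015/2)x - 30485/2


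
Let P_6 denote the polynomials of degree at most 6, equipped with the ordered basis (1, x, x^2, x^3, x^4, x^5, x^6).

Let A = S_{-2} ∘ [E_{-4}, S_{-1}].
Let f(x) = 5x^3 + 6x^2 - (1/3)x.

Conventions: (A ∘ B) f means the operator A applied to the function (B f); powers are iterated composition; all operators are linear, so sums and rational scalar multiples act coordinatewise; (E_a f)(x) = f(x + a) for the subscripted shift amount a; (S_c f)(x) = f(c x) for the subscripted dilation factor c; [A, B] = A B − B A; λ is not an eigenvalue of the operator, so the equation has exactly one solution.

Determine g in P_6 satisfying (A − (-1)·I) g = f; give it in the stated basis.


write g with unknown coordinates in the stated basis and equate coefficients in (A − (-1)·I) g = f
solving from the highest basis element down gives g = 5x^3 - 474x^2 + (45503/3)x - 365944/3
check: A g = 480x^2 - 15168x + 365944/3
so A g − (-1)·g = 5x^3 + 6x^2 - (1/3)x = f ✓

g(x) = 5x^3 - 474x^2 + (45503/3)x - 365944/3


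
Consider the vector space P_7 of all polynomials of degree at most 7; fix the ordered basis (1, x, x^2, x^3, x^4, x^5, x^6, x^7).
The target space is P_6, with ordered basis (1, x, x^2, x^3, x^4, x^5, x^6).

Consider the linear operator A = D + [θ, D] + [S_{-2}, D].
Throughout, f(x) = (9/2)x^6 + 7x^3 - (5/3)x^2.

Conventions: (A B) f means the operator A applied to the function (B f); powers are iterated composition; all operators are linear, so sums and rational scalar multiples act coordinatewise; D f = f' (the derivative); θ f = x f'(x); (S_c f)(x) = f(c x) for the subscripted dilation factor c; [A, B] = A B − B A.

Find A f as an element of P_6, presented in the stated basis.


the image equals g(x) = -2592x^5 + 252x^2 + 20x

D f = 27x^5 + 21x^2 - (10/3)x
D f = 27x^5 + 21x^2 - (10/3)x
θ D f = 135x^5 + 42x^2 - (10/3)x
θ f = 27x^6 + 21x^3 - (10/3)x^2
D θ f = 162x^5 + 63x^2 - (20/3)x
[θ, D] f = -27x^5 - 21x^2 + (10/3)x
D f = 27x^5 + 21x^2 - (10/3)x
S_{-2} D f = -864x^5 + 84x^2 + (20/3)x
S_{-2} f = 288x^6 - 56x^3 - (20/3)x^2
D S_{-2} f = 1728x^5 - 168x^2 - (40/3)x
[S_{-2}, D] f = -2592x^5 + 252x^2 + 20x
(D + [θ, D] + [S_{-2}, D]) f = -2592x^5 + 252x^2 + 20x


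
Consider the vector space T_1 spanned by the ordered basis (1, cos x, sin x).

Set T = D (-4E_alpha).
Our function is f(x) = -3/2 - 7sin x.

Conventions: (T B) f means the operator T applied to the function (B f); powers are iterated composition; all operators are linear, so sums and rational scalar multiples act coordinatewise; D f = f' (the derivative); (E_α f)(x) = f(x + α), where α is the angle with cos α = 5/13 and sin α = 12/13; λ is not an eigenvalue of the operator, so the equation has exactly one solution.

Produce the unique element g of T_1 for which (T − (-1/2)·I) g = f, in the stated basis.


g(x) = -3 - (560/1037)cos x - (1526/1037)sin x

write g with unknown coordinates in the stated basis and equate coefficients in (T − (-1/2)·I) g = f
solving from the highest basis element down gives g = -3 - (560/1037)cos x - (1526/1037)sin x
check: T g = (280/1037)cos x - (6496/1037)sin x
so T g − (-1/2)·g = -3/2 - 7sin x = f ✓


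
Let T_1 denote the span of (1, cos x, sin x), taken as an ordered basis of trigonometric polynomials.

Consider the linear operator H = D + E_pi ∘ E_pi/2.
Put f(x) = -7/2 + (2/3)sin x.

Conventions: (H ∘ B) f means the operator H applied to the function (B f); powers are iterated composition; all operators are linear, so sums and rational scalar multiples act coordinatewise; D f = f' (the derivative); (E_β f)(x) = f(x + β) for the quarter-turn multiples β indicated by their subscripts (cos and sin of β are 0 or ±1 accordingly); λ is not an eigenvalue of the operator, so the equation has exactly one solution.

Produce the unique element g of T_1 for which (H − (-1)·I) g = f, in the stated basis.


g(x) = -7/4 + (2/3)sin x

write g with unknown coordinates in the stated basis and equate coefficients in (H − (-1)·I) g = f
solving from the highest basis element down gives g = -7/4 + (2/3)sin x
check: H g = -7/4
so H g − (-1)·g = -7/2 + (2/3)sin x = f ✓


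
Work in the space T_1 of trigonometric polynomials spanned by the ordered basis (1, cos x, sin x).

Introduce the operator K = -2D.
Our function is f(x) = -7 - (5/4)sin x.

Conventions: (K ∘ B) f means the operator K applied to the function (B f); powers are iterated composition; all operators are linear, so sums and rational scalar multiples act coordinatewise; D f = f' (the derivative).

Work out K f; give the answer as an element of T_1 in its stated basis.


D f = -(5/4)cos x
(-2D) f = (5/2)cos x

the image equals g(x) = (5/2)cos x


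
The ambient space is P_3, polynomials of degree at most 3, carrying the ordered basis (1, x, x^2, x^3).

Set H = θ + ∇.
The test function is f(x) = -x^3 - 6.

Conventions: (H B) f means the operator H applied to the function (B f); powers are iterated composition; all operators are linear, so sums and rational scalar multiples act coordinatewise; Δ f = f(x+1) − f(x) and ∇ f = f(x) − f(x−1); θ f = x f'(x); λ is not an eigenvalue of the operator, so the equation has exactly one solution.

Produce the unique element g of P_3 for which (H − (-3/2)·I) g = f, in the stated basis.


g(x) = -(2/9)x^3 + (4/21)x^2 - (44/105)x - 3256/945

write g with unknown coordinates in the stated basis and equate coefficients in (H − (-3/2)·I) g = f
solving from the highest basis element down gives g = -(2/9)x^3 + (4/21)x^2 - (44/105)x - 3256/945
check: H g = -(2/3)x^3 - (2/7)x^2 + (22/35)x - 262/315
so H g − (-3/2)·g = -x^3 - 6 = f ✓


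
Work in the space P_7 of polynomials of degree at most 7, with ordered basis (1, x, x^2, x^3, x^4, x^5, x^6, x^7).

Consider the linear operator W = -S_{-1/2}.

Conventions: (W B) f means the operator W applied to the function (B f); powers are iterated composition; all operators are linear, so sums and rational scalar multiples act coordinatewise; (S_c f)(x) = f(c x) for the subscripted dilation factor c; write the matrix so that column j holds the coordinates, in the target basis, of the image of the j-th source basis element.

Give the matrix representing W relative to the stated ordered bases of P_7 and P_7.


the matrix is [[-1, 0, 0, 0, 0, 0, 0, 0]; [0, 1/2, 0, 0, 0, 0, 0, 0]; [0, 0, -1/4, 0, 0, 0, 0, 0]; [0, 0, 0, 1/8, 0, 0, 0, 0]; [0, 0, 0, 0, -1/16, 0, 0, 0]; [0, 0, 0, 0, 0, 1/32, 0, 0]; [0, 0, 0, 0, 0, 0, -1/64, 0]; [0, 0, 0, 0, 0, 0, 0, 1/128]] (rows listed top to bottom)

image of 1: -1
image of x: (1/2)x
image of x^2: -(1/4)x^2
image of x^3: (1/8)x^3
image of x^4: -(1/16)x^4
image of x^5: (1/32)x^5
image of x^6: -(1/64)x^6
image of x^7: (1/128)x^7
each image's coordinates form column j of the matrix


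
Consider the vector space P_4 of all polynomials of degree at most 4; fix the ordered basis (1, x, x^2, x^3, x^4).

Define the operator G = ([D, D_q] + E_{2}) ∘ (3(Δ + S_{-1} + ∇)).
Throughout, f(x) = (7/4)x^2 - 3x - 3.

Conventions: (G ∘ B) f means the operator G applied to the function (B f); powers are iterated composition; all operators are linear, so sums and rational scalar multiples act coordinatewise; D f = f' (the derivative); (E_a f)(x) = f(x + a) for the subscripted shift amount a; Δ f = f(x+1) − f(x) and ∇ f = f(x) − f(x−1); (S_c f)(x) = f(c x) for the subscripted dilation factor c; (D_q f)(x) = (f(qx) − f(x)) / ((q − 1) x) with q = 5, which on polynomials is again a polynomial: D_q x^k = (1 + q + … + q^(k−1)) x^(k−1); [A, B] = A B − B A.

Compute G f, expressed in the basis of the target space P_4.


Δ f = (7/2)x - 5/4
S_{-1} f = (7/4)x^2 + 3x - 3
∇ f = (7/2)x - 19/4
(Δ + S_{-1} + ∇) f = (7/4)x^2 + 10x - 9
(3(Δ + S_{-1} + ∇)) f = (21/4)x^2 + 30x - 27
D_q (3(Δ + S_{-1} + ∇)) f = (63/2)x + 30
D D_q (3(Δ + S_{-1} + ∇)) f = 63/2
D (3(Δ + S_{-1} + ∇)) f = (21/2)x + 30
D_q D (3(Δ + S_{-1} + ∇)) f = 21/2
[D, D_q] (3(Δ + S_{-1} + ∇)) f = 21
E_{2} (3(Δ + S_{-1} + ∇)) f = (21/4)x^2 + 51x + 54
([D, D_q] + E_{2}) (3(Δ + S_{-1} + ∇)) f = (21/4)x^2 + 51x + 75

g(x) = (21/4)x^2 + 51x + 75


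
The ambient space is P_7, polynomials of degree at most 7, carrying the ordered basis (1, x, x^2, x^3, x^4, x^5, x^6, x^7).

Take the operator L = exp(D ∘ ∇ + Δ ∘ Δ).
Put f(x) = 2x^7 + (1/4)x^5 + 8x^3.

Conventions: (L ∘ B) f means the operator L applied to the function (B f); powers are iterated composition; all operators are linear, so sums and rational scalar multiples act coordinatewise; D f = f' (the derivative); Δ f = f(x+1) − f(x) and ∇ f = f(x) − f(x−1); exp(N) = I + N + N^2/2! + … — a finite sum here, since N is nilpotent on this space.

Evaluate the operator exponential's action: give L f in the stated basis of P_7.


order-1 term: 168x^5 + 210x^4 + 1270x^3 + (2115/2)x^2 + (2141/2)x + 1073/4
order-2 term: 3360x^3 + 5040x^2 + 16440x + 8010
order-3 term: 13440x + 10080
the series for exp(D ∘ ∇ + Δ ∘ Δ) f terminates at order 3
exp(D ∘ ∇ + Δ ∘ Δ) f = 2x^7 + (673/4)x^5 + 210x^4 + 4638x^3 + (12195/2)x^2 + (61901/2)x + 73433/4

the image equals g(x) = 2x^7 + (673/4)x^5 + 210x^4 + 4638x^3 + (12195/2)x^2 + (61901/2)x + 73433/4


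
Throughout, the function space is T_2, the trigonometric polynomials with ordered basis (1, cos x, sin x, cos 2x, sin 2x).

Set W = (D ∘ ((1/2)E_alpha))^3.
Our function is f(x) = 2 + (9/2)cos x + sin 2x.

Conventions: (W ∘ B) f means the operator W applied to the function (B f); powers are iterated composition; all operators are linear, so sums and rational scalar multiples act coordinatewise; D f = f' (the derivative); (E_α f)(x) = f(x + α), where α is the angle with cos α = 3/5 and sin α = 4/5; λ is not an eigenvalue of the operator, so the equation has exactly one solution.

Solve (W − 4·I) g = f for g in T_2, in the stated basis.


write g with unknown coordinates in the stated basis and equate coefficients in (W − 4·I) g = f
solving from the highest basis element down gives g = -1/2 - (142416/125309)cos x + (4212/125309)sin x + (11753/347993)cos 2x - (72796/347993)sin 2x
check: W g = -(11547/250618)cos x + (16848/125309)sin x + (47012/347993)cos 2x + (56809/347993)sin 2x
so W g − 4·g = 2 + (9/2)cos x + sin 2x = f ✓

the image equals g(x) = -1/2 - (142416/125309)cos x + (4212/125309)sin x + (11753/347993)cos 2x - (72796/347993)sin 2x


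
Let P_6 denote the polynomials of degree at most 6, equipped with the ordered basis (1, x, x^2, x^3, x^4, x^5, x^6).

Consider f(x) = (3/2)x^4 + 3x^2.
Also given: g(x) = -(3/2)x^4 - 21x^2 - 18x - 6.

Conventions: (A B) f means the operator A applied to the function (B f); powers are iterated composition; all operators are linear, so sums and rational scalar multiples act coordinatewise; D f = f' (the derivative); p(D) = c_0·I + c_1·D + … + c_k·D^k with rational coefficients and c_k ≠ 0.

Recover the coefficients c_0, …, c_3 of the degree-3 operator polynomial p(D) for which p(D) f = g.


p(D) = -I − D^2 − (1/2)·D^3, i.e. c_0 = -1, c_1 = 0, c_2 = -1, c_3 = -1/2

D^0 f = (3/2)x^4 + 3x^2
D^1 f = 6x^3 + 6x
D^2 f = 18x^2 + 6
D^3 f = 36x
matching coefficients of g against c_0 f + c_1 Df + … from the top degree down determines the c_i
solution: c_0 = -1, c_1 = 0, c_2 = -1, c_3 = -1/2


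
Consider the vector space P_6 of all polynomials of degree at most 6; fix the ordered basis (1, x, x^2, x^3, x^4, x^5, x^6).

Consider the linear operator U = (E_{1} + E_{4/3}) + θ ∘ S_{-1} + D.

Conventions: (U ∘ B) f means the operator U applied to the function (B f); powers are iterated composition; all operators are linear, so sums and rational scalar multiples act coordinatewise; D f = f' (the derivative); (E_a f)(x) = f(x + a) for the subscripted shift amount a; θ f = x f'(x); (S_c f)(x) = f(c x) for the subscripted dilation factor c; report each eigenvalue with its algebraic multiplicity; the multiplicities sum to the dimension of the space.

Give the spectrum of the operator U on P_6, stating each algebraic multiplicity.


image of 1: 2
image of x: x + 10/3
image of x^2: 4x^2 + (20/3)x + 25/9
image of x^3: -x^3 + 10x^2 + (25/3)x + 91/27
image of x^4: 6x^4 + (40/3)x^3 + (50/3)x^2 + (364/27)x + 337/81
image of x^5: -3x^5 + (50/3)x^4 + (250/9)x^3 + (910/27)x^2 + (1685/81)x + 1267/243
image of x^6: 8x^6 + 20x^5 + (125/3)x^4 + (1820/27)x^3 + (1685/27)x^2 + (2534/81)x + 4825/729
the matrix is upper triangular; its diagonal is (2, 1, 4, -1, 6, -3, 8)
for a triangular matrix the eigenvalues are the diagonal entries, with algebraic multiplicity their repetition count

λ = -3 (multiplicity 1), λ = -1 (multiplicity 1), λ = 1 (multiplicity 1), λ = 2 (multiplicity 1), λ = 4 (multiplicity 1), λ = 6 (multiplicity 1), λ = 8 (multiplicity 1)


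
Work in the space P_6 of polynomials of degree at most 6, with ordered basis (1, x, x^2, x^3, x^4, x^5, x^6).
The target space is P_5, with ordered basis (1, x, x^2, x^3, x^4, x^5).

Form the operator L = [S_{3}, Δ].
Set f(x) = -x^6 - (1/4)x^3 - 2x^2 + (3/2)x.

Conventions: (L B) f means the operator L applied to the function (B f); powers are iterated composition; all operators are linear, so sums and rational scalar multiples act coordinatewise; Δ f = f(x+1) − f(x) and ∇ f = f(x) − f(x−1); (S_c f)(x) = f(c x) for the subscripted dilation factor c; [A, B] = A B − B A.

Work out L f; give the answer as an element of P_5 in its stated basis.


Δ f = -6x^5 - 15x^4 - 20x^3 - (63/4)x^2 - (43/4)x - 7/4
S_{3} Δ f = -1458x^5 - 1215x^4 - 540x^3 - (567/4)x^2 - (129/4)x - 7/4
S_{3} f = -729x^6 - (27/4)x^3 - 18x^2 + (9/2)x
Δ S_{3} f = -4374x^5 - 10935x^4 - 14580x^3 - (43821/4)x^2 - (17721/4)x - 2997/4
[S_{3}, Δ] f = 2916x^5 + 9720x^4 + 14040x^3 + (21627/2)x^2 + 4398x + 1495/2

the result is g(x) = 2916x^5 + 9720x^4 + 14040x^3 + (21627/2)x^2 + 4398x + 1495/2


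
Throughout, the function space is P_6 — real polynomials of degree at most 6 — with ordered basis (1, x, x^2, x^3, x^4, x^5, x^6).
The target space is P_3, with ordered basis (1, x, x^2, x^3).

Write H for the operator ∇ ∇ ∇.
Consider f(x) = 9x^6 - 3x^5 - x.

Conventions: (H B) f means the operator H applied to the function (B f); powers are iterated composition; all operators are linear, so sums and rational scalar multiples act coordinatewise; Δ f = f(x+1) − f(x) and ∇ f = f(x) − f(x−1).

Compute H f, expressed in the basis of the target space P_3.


g(x) = 1080x^3 - 5040x^2 + 8640x - 5310

∇ f = 54x^5 - 150x^4 + 210x^3 - 165x^2 + 69x - 13
∇ ∇ f = 270x^4 - 1140x^3 + 2070x^2 - 1830x + 648
∇ ∇ ∇ f = 1080x^3 - 5040x^2 + 8640x - 5310


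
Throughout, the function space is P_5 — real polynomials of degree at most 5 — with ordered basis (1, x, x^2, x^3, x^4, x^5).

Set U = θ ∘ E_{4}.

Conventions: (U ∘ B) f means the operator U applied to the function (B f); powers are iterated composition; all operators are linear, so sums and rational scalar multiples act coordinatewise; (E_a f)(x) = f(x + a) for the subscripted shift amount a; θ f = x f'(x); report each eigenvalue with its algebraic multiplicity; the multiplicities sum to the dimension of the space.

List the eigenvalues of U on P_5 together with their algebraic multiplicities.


image of 1: 0
image of x: x
image of x^2: 2x^2 + 8x
image of x^3: 3x^3 + 24x^2 + 48x
image of x^4: 4x^4 + 48x^3 + 192x^2 + 256x
image of x^5: 5x^5 + 80x^4 + 480x^3 + 1280x^2 + 1280x
the matrix is upper triangular; its diagonal is (0, 1, 2, 3, 4, 5)
for a triangular matrix the eigenvalues are the diagonal entries, with algebraic multiplicity their repetition count

λ = 0 (multiplicity 1), λ = 1 (multiplicity 1), λ = 2 (multiplicity 1), λ = 3 (multiplicity 1), λ = 4 (multiplicity 1), λ = 5 (multiplicity 1)


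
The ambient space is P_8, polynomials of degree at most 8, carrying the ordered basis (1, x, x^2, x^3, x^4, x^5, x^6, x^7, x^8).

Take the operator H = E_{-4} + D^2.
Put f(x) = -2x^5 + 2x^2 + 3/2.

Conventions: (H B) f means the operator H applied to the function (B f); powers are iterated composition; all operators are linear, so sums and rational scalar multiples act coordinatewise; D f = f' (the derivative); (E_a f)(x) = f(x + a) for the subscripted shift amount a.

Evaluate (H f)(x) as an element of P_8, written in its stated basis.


E_{-4} f = -2x^5 + 40x^4 - 320x^3 + 1282x^2 - 2576x + 4163/2
D f = -10x^4 + 4x
D D f = -40x^3 + 4
(E_{-4} + D^2) f = -2x^5 + 40x^4 - 360x^3 + 1282x^2 - 2576x + 4171/2

g(x) = -2x^5 + 40x^4 - 360x^3 + 1282x^2 - 2576x + 4171/2


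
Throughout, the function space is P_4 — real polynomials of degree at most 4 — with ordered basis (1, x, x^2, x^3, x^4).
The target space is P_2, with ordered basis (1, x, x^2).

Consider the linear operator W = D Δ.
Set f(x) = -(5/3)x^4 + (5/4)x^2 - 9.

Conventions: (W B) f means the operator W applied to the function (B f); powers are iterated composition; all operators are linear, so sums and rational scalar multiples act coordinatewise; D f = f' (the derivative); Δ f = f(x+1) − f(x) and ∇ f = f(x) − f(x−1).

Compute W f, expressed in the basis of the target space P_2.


Δ f = -(20/3)x^3 - 10x^2 - (25/6)x - 5/12
D Δ f = -20x^2 - 20x - 25/6

g(x) = -20x^2 - 20x - 25/6


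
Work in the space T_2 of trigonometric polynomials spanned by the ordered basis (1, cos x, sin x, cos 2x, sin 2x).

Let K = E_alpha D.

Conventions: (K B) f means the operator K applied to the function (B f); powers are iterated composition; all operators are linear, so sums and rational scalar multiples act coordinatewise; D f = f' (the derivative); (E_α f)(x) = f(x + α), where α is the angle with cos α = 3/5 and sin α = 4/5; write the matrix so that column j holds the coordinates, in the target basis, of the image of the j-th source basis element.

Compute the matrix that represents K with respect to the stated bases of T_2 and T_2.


the matrix is [[0, 0, 0, 0, 0]; [0, -4/5, 3/5, 0, 0]; [0, -3/5, -4/5, 0, 0]; [0, 0, 0, -48/25, -14/25]; [0, 0, 0, 14/25, -48/25]] (rows listed top to bottom)

image of 1: 0
image of cos x: -(4/5)cos x - (3/5)sin x
image of sin x: (3/5)cos x - (4/5)sin x
image of cos 2x: -(48/25)cos 2x + (14/25)sin 2x
image of sin 2x: -(14/25)cos 2x - (48/25)sin 2x
each image's coordinates form column j of the matrix


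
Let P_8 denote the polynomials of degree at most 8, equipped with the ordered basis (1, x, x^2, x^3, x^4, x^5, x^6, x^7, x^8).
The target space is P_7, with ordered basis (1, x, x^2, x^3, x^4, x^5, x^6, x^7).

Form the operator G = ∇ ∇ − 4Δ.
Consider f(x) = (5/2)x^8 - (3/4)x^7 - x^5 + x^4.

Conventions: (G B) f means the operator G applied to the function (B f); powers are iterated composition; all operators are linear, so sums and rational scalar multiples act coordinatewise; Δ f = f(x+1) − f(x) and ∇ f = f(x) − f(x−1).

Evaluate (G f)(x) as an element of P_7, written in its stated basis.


∇ f = 20x^7 - (301/4)x^6 + (623/4)x^5 - (825/4)x^4 + (721/4)x^3 - (407/4)x^2 + (137/4)x - 21/4
∇ ∇ f = 140x^6 - (1743/2)x^5 + (5215/2)x^4 - (9175/2)x^3 + (9769/2)x^2 - (5879/2)x + 1547/2
Δ f = 20x^7 + (259/4)x^6 + (497/4)x^5 + (575/4)x^4 + (431/4)x^3 + (201/4)x^2 + (55/4)x + 7/4
(-4Δ) f = -80x^7 - 259x^6 - 497x^5 - 575x^4 - 431x^3 - 201x^2 - 55x - 7
(∇ ∇ − 4Δ) f = -80x^7 - 119x^6 - (2737/2)x^5 + (4065/2)x^4 - (10037/2)x^3 + (9367/2)x^2 - (5989/2)x + 1533/2

the result is g(x) = -80x^7 - 119x^6 - (2737/2)x^5 + (4065/2)x^4 - (10037/2)x^3 + (9367/2)x^2 - (5989/2)x + 1533/2


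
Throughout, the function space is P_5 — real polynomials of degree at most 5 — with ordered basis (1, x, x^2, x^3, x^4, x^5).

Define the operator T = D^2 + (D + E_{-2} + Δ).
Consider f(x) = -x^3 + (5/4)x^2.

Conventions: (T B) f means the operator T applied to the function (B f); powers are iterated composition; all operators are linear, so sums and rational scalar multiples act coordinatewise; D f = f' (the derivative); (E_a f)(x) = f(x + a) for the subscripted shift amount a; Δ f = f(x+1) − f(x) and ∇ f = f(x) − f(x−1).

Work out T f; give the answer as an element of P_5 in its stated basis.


the image equals g(x) = -x^3 + (5/4)x^2 - 21x + 63/4

D f = -3x^2 + (5/2)x
D D f = -6x + 5/2
D f = -3x^2 + (5/2)x
E_{-2} f = -x^3 + (29/4)x^2 - 17x + 13
Δ f = -3x^2 - (1/2)x + 1/4
(D + E_{-2} + Δ) f = -x^3 + (5/4)x^2 - 15x + 53/4
(D^2 + (D + E_{-2} + Δ)) f = -x^3 + (5/4)x^2 - 21x + 63/4


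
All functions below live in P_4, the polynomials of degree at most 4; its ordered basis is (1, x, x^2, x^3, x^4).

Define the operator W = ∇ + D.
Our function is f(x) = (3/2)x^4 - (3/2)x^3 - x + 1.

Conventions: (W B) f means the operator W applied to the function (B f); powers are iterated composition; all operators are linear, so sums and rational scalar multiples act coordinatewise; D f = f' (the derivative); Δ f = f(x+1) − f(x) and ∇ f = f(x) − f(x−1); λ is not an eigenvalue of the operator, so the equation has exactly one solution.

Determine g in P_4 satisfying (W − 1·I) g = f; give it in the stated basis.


write g with unknown coordinates in the stated basis and equate coefficients in (W − 1·I) g = f
solving from the highest basis element down gives g = -(3/2)x^4 - (21/2)x^3 - 54x^2 - (379/2)x - 335
check: W g = -12x^3 - 54x^2 - (381/2)x - 334
so W g − 1·g = (3/2)x^4 - (3/2)x^3 - x + 1 = f ✓

the result is g(x) = -(3/2)x^4 - (21/2)x^3 - 54x^2 - (379/2)x - 335


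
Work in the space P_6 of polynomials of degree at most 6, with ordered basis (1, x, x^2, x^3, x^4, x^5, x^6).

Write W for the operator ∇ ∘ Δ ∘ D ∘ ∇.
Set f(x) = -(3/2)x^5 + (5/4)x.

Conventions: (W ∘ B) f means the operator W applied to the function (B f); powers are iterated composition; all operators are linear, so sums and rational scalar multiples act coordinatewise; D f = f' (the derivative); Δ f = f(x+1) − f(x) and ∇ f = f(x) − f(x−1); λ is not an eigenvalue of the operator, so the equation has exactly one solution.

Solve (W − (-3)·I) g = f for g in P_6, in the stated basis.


the image equals g(x) = -(1/2)x^5 + (245/12)x - 10

write g with unknown coordinates in the stated basis and equate coefficients in (W − (-3)·I) g = f
solving from the highest basis element down gives g = -(1/2)x^5 + (245/12)x - 10
check: W g = -60x + 30
so W g − (-3)·g = -(3/2)x^5 + (5/4)x = f ✓


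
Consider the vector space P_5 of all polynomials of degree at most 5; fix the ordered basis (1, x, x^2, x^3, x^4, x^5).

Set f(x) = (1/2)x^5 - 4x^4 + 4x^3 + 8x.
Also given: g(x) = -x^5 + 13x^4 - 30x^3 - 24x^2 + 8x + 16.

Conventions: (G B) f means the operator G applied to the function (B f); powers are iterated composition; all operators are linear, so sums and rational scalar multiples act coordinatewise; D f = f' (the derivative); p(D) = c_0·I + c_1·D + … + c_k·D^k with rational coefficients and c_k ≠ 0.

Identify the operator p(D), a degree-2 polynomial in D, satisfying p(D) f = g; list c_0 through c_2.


D^0 f = (1/2)x^5 - 4x^4 + 4x^3 + 8x
D^1 f = (5/2)x^4 - 16x^3 + 12x^2 + 8
D^2 f = 10x^3 - 48x^2 + 24x
matching coefficients of g against c_0 f + c_1 Df + … from the top degree down determines the c_i
solution: c_0 = -2, c_1 = 2, c_2 = 1

p(D) = -2·I + 2·D + D^2, i.e. c_0 = -2, c_1 = 2, c_2 = 1


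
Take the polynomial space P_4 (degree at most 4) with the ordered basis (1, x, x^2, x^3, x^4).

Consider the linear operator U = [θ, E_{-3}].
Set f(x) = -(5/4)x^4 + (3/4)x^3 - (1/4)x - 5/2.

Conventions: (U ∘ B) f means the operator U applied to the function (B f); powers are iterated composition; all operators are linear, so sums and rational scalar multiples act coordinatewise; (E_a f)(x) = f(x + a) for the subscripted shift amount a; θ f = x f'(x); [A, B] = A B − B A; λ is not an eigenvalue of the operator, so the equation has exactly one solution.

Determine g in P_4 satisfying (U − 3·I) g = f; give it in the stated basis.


write g with unknown coordinates in the stated basis and equate coefficients in (U − 3·I) g = f
solving from the highest basis element down gives g = (5/12)x^4 + (17/12)x^3 - (43/4)x^2 - (23/12)x + 170/3
check: U g = 5x^3 - (129/4)x^2 - 6x + 335/2
so U g − 3·g = -(5/4)x^4 + (3/4)x^3 - (1/4)x - 5/2 = f ✓

g(x) = (5/12)x^4 + (17/12)x^3 - (43/4)x^2 - (23/12)x + 170/3


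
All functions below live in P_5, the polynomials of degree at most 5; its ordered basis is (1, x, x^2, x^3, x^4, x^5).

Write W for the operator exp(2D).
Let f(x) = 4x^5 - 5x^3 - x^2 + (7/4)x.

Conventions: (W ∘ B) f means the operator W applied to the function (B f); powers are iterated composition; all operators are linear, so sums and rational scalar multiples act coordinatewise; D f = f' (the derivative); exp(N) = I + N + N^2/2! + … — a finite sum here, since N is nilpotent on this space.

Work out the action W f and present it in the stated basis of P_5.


the image equals g(x) = 4x^5 + 40x^4 + 155x^3 + 289x^2 + (1031/4)x + 175/2

order-1 term: 40x^4 - 30x^2 - 4x + 7/2
order-2 term: 160x^3 - 60x - 4
order-3 term: 320x^2 - 40
order-4 term: 320x
order-5 term: 128
the series for exp(2D) f terminates at order 5
exp(2D) f = 4x^5 + 40x^4 + 155x^3 + 289x^2 + (1031/4)x + 175/2


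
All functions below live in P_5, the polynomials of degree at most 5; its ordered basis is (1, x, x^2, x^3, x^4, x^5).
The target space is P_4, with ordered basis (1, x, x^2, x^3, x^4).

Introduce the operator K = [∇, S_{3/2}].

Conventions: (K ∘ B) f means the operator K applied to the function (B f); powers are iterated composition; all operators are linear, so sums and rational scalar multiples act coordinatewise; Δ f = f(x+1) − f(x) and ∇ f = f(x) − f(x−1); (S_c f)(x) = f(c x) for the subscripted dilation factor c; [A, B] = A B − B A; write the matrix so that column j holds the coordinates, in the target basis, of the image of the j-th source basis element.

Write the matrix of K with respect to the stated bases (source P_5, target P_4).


image of 1: 0
image of x: 1/2
image of x^2: (3/2)x - 5/4
image of x^3: (27/8)x^2 - (45/8)x + 19/8
image of x^4: (27/4)x^3 - (135/8)x^2 + (57/4)x - 65/16
image of x^5: (405/32)x^4 - (675/16)x^3 + (855/16)x^2 - (975/32)x + 211/32
each image's coordinates form column j of the matrix

the matrix is [[0, 1/2, -5/4, 19/8, -65/16, 211/32]; [0, 0, 3/2, -45/8, 57/4, -975/32]; [0, 0, 0, 27/8, -135/8, 855/16]; [0, 0, 0, 0, 27/4, -675/16]; [0, 0, 0, 0, 0, 405/32]] (rows listed top to bottom)


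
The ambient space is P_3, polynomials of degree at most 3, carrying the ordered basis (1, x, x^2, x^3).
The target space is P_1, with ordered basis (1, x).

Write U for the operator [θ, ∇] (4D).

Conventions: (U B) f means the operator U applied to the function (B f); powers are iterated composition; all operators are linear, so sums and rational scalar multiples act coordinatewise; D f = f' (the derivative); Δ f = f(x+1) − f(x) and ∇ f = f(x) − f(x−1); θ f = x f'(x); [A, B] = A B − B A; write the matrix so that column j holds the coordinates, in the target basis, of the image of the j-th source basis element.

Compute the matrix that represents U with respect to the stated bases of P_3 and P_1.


image of 1: 0
image of x: 0
image of x^2: -8
image of x^3: -24x + 24
each image's coordinates form column j of the matrix

the matrix is [[0, 0, -8, 24]; [0, 0, 0, -24]] (rows listed top to bottom)


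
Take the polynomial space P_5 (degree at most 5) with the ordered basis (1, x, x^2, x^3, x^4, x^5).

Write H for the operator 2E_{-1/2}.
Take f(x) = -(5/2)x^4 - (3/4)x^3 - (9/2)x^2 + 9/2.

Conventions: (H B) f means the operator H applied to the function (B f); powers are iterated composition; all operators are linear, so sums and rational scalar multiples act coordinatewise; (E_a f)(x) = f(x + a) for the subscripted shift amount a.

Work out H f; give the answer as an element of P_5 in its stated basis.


the image equals g(x) = -5x^4 + (17/2)x^3 - (57/4)x^2 + (83/8)x + 53/8

E_{-1/2} f = -(5/2)x^4 + (17/4)x^3 - (57/8)x^2 + (83/16)x + 53/16
(2E_{-1/2}) f = -5x^4 + (17/2)x^3 - (57/4)x^2 + (83/8)x + 53/8


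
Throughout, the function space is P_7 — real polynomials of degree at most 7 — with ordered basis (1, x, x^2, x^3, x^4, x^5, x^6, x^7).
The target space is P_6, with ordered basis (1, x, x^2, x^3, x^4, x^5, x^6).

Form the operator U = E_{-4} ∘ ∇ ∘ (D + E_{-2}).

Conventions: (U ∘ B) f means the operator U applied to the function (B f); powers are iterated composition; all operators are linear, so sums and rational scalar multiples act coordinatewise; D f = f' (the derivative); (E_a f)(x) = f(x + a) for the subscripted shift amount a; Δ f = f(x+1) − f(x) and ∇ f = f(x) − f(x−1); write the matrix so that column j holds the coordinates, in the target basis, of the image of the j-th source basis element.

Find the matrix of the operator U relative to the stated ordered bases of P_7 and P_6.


the matrix is [[0, 1, -11, 100, -861, 7186, -58387, 462904]; [0, 0, 2, -33, 400, -4305, 43116, -408709]; [0, 0, 0, 3, -66, 1000, -12915, 150906]; [0, 0, 0, 0, 4, -110, 2000, -30135]; [0, 0, 0, 0, 0, 5, -165, 3500]; [0, 0, 0, 0, 0, 0, 6, -231]; [0, 0, 0, 0, 0, 0, 0, 7]] (rows listed top to bottom)

image of 1: 0
image of x: 1
image of x^2: 2x - 11
image of x^3: 3x^2 - 33x + 100
image of x^4: 4x^3 - 66x^2 + 400x - 861
image of x^5: 5x^4 - 110x^3 + 1000x^2 - 4305x + 7186
image of x^6: 6x^5 - 165x^4 + 2000x^3 - 12915x^2 + 43116x - 58387
image of x^7: 7x^6 - 231x^5 + 3500x^4 - 30135x^3 + 150906x^2 - 408709x + 462904
each image's coordinates form column j of the matrix
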